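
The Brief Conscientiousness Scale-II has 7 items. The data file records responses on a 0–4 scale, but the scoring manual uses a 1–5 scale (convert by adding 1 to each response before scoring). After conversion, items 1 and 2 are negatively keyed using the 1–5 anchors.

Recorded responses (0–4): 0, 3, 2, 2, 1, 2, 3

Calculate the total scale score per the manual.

22

Convert to 1–5: 1, 4, 3, 3, 2, 3, 4
Reverse-coded (on a 1–5 scale, reversed = 6 − raw):
  item 1: 6 − 1 = 5
  item 2: 6 − 4 = 2
Scored: 5, 2, 3, 3, 2, 3, 4
Total = 22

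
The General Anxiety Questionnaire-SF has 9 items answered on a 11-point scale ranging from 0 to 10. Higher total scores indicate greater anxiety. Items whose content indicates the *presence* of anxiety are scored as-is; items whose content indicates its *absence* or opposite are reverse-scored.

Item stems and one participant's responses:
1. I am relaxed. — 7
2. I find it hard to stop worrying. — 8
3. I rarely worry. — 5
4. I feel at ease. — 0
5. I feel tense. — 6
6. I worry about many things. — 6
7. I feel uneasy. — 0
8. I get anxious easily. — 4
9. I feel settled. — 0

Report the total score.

Items 1, 3, 4, 9 describe the absence/opposite of anxiety → reverse-score.
reverse-coded value = 10 − response.
  item 1: 10 − 7 = 3
  item 2: 8
  item 3: 10 − 5 = 5
  item 4: 10 − 0 = 10
  item 5: 6
  item 6: 6
  item 7: 0
  item 8: 4
  item 9: 10 − 0 = 10
Total = 3 + 8 + 5 + 10 + 6 + 6 + 0 + 4 + 10 = 52

52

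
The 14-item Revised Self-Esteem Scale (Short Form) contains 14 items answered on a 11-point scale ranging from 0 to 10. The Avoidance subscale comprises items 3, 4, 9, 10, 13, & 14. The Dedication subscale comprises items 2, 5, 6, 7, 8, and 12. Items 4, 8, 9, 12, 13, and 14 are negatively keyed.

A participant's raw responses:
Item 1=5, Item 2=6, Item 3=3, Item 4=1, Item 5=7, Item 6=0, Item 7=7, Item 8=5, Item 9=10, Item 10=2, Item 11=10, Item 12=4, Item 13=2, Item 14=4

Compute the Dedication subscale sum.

31

Dedication items: 2, 5, 6, 7, 8, 12.
Of these, items 8 & 12 are negatively keyed; reversed = (0+10) − raw = 10 − raw.
  item 2: 6
  item 5: 7
  item 6: 0
  item 7: 7
  item 8: 10 − 5 = 5
  item 12: 10 − 4 = 6
Sum = 6 + 7 + 0 + 7 + 5 + 6 = 31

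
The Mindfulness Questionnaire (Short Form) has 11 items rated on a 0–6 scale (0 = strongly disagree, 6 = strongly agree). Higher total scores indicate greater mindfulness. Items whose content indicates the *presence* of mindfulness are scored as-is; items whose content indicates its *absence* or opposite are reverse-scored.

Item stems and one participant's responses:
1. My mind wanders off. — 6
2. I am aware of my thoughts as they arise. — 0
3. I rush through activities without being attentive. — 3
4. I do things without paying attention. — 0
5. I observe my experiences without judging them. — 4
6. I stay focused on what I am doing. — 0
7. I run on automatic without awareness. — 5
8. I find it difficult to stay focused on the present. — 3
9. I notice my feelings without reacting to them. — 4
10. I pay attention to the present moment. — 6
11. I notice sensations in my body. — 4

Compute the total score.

31

Items 1, 3, 4, 7, 8 describe the absence/opposite of mindfulness → reverse-score.
reverse-coded value = 6 − response.
  item 1: 6 − 6 = 0
  item 2: 0
  item 3: 6 − 3 = 3
  item 4: 6 − 0 = 6
  item 5: 4
  item 6: 0
  item 7: 6 − 5 = 1
  item 8: 6 − 3 = 3
  item 9: 4
  item 10: 6
  item 11: 4
Total = 0 + 0 + 3 + 6 + 4 + 0 + 1 + 3 + 4 + 6 + 4 = 31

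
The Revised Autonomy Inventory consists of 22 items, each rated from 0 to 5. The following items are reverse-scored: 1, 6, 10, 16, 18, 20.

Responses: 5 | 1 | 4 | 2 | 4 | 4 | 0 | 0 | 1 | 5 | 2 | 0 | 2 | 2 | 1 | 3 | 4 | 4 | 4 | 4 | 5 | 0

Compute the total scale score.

Raw sum = 57. Reverse-scored items: 1, 6, 10, 16, 18, 20; their raw sum = 25.
Each reversal replaces raw with 5 − raw, changing the total by 5 − 2·raw per item.
Total = 57 + 6·5 − 2·25 = 57 + 30 − 50 = 37

37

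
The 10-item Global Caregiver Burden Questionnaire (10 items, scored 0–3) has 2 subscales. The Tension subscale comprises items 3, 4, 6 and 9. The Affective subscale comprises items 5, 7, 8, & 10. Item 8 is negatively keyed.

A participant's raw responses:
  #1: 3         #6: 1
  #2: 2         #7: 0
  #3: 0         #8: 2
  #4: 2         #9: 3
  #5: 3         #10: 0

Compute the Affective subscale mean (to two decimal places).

1.00

Affective items: 5, 7, 8, 10.
Of these, item 8 is negatively keyed; reverse-coded value = 3 − response.
  item 5: 3
  item 7: 0
  item 8: 3 − 2 = 1
  item 10: 0
Sum = 3 + 0 + 1 + 0 = 4
Mean = 4 / 4 = 1.00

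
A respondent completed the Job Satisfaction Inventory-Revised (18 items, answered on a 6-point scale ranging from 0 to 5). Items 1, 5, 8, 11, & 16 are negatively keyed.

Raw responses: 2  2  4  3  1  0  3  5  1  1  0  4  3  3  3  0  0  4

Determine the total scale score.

48

Apply reverse scoring (reversed = (0+5) − raw = 5 − raw):
  item 1: 5 − 2 = 3
  item 5: 5 − 1 = 4
  item 8: 5 − 5 = 0
  item 11: 5 − 0 = 5
  item 16: 5 − 0 = 5
Scored responses: 3, 2, 4, 3, 4, 0, 3, 0, 1, 1, 5, 4, 3, 3, 3, 5, 0, 4
Total = 3 + 2 + 4 + 3 + 4 + 0 + 3 + 0 + 1 + 1 + 5 + 4 + 3 + 3 + 3 + 5 + 0 + 4 = 48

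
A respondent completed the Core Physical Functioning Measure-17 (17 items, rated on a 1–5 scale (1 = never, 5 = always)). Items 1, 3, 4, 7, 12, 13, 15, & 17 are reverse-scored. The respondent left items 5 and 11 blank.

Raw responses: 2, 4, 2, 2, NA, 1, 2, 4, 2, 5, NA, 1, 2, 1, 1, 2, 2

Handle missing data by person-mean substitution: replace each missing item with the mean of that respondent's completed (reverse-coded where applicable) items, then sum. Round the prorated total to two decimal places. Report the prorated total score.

60.07

Reverse-coded (reversed = (1+5) − raw = 6 − raw):
  item 1: 6 − 2 = 4
  item 3: 6 − 2 = 4
  item 4: 6 − 2 = 4
  item 7: 6 − 2 = 4
  item 12: 6 − 1 = 5
  item 13: 6 − 2 = 4
  item 15: 6 − 1 = 5
  item 17: 6 − 2 = 4
Completed scored items (15 of 17): 4, 4, 4, 4, 1, 4, 4, 2, 5, 5, 4, 1, 5, 2, 4; sum = 53.
Person mean = 53 / 15 ≈ 3.5333
Prorated total = (53 / 15) × 17 = 60.07 (to 2 dp)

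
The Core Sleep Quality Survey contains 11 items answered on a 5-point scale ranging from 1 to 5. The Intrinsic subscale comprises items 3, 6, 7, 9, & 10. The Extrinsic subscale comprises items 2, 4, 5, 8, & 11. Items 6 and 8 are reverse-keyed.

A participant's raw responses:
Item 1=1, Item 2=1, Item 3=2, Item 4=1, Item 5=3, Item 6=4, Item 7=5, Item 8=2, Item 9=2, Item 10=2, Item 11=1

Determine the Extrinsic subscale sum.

10

Extrinsic items: 2, 4, 5, 8, 11.
Of these, item 8 is reverse-keyed; on a 1–5 scale, reversed = 6 − raw.
  item 2: 1
  item 4: 1
  item 5: 3
  item 8: 6 − 2 = 4
  item 11: 1
Sum = 1 + 1 + 3 + 4 + 1 = 10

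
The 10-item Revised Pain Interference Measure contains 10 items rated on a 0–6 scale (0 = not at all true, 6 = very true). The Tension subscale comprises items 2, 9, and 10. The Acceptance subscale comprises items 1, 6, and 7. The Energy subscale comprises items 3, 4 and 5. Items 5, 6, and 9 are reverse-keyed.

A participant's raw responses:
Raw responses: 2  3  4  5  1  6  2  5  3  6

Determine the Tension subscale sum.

Tension items: 2, 9, 10.
Of these, item 9 is reverse-keyed; on a 0–6 scale, reversed = 6 − raw.
  item 2: 3
  item 9: 6 − 3 = 3
  item 10: 6
Sum = 3 + 3 + 6 = 12

12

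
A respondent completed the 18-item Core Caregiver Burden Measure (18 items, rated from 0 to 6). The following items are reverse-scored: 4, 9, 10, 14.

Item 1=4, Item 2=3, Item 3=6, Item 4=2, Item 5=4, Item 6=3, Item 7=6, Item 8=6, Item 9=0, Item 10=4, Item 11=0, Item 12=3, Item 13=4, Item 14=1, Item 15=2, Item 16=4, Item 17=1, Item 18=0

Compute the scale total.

63

Reverse-scored items use 6 − raw:
  item 4: 6 − 2 = 4
  item 9: 6 − 0 = 6
  item 10: 6 − 4 = 2
  item 14: 6 − 1 = 5
Scored items: 4, 3, 6, 4, 4, 3, 6, 6, 6, 2, 0, 3, 4, 5, 2, 4, 1, 0
Total = 4 + 3 + 6 + 4 + 4 + 3 + 6 + 6 + 6 + 2 + 0 + 3 + 4 + 5 + 2 + 4 + 1 + 0 = 63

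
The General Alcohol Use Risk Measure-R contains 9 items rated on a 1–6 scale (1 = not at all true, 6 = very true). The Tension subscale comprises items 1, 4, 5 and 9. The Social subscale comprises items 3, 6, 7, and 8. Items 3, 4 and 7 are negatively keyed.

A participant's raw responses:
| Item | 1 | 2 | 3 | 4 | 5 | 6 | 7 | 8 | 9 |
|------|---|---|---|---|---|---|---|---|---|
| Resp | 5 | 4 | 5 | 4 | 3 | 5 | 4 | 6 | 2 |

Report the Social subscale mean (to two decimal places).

Social items: 3, 6, 7, 8.
Of these, items 3 and 7 are negatively keyed; on a 1–6 scale, reversed = 7 − raw.
  item 3: 7 − 5 = 2
  item 6: 5
  item 7: 7 − 4 = 3
  item 8: 6
Sum = 2 + 5 + 3 + 6 = 16
Mean = 16 / 4 = 4.00

4.00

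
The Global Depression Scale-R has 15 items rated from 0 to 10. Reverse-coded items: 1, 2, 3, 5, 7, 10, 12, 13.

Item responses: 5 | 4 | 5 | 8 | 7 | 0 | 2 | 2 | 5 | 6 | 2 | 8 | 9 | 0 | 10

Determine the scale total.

61

Apply reverse scoring (reverse-coded value = 10 − response):
  item 1: 10 − 5 = 5
  item 2: 10 − 4 = 6
  item 3: 10 − 5 = 5
  item 5: 10 − 7 = 3
  item 7: 10 − 2 = 8
  item 10: 10 − 6 = 4
  item 12: 10 − 8 = 2
  item 13: 10 − 9 = 1
Scored responses: 5, 6, 5, 8, 3, 0, 8, 2, 5, 4, 2, 2, 1, 0, 10
Total = 5 + 6 + 5 + 8 + 3 + 0 + 8 + 2 + 5 + 4 + 2 + 2 + 1 + 0 + 10 = 61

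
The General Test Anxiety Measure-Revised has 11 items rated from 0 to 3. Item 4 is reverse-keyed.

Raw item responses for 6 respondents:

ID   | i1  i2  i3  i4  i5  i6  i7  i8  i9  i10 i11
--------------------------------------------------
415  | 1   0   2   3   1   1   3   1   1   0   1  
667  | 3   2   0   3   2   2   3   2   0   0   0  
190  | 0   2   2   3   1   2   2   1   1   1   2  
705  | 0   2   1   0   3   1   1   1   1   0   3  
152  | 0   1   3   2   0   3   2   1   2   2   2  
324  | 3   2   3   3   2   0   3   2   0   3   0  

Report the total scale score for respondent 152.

17

Respondent 152 raw: 0, 1, 3, 2, 0, 3, 2, 1, 2, 2, 2.
Reverse-coded (on a 0–3 scale, reversed = 3 − raw):
  item 1: 0
  item 2: 1
  item 3: 3
  item 4: 3 − 2 = 1
  item 5: 0
  item 6: 3
  item 7: 2
  item 8: 1
  item 9: 2
  item 10: 2
  item 11: 2
Sum = 0 + 1 + 3 + 1 + 0 + 3 + 2 + 1 + 2 + 2 + 2 = 17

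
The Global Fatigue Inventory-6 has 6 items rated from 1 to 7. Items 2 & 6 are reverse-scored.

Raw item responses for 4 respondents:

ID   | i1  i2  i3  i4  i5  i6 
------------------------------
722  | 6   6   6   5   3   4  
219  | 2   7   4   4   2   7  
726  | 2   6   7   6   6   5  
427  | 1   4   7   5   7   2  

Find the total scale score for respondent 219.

Respondent 219 raw: 2, 7, 4, 4, 2, 7.
Reverse-coded (reversed = (1+7) − raw = 8 − raw):
  item 1: 2
  item 2: 8 − 7 = 1
  item 3: 4
  item 4: 4
  item 5: 2
  item 6: 8 − 7 = 1
Sum = 2 + 1 + 4 + 4 + 2 + 1 = 14

14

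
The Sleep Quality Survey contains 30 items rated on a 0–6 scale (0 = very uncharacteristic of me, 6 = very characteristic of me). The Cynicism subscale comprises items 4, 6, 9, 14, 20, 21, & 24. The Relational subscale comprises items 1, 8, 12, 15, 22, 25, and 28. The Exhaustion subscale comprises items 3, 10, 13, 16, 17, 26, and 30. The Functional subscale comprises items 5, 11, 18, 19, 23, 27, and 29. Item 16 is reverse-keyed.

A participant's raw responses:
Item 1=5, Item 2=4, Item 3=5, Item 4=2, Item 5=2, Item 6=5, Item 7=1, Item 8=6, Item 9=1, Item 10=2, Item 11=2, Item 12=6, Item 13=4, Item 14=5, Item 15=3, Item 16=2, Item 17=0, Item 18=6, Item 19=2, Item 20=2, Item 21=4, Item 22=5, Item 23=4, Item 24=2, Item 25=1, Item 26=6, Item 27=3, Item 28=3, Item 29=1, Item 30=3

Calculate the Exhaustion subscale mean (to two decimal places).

3.43

Exhaustion items: 3, 10, 13, 16, 17, 26, 30.
Of these, item 16 is reverse-keyed; reversed = (0+6) − raw = 6 − raw.
  item 3: 5
  item 10: 2
  item 13: 4
  item 16: 6 − 2 = 4
  item 17: 0
  item 26: 6
  item 30: 3
Sum = 5 + 2 + 4 + 4 + 0 + 6 + 3 = 24
Mean = 24 / 7 = 3.43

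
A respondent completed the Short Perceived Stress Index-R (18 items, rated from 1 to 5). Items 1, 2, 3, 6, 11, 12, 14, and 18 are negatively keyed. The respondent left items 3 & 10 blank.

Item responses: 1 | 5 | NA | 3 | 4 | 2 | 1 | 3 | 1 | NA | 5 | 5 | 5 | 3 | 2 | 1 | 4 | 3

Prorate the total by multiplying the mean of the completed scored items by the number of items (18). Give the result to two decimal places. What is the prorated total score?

47.25

Reverse-coded (on a 1–5 scale, reversed = 6 − raw):
  item 1: 6 − 1 = 5
  item 2: 6 − 5 = 1
  item 6: 6 − 2 = 4
  item 11: 6 − 5 = 1
  item 12: 6 − 5 = 1
  item 14: 6 − 3 = 3
  item 18: 6 − 3 = 3
Completed scored items (16 of 18): 5, 1, 3, 4, 4, 1, 3, 1, 1, 1, 5, 3, 2, 1, 4, 3; sum = 42.
Person mean = 42 / 16 ≈ 2.6250
Prorated total = (42 / 16) × 18 = 47.25 (to 2 dp)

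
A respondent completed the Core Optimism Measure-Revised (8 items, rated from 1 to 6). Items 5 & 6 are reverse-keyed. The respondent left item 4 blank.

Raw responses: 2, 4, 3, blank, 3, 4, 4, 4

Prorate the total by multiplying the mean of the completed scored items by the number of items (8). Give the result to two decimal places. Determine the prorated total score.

27.43

Reverse-coded (on a 1–6 scale, reversed = 7 − raw):
  item 5: 7 − 3 = 4
  item 6: 7 − 4 = 3
Completed scored items (7 of 8): 2, 4, 3, 4, 3, 4, 4; sum = 24.
Person mean = 24 / 7 ≈ 3.4286
Prorated total = (24 / 7) × 8 = 27.43 (to 2 dp)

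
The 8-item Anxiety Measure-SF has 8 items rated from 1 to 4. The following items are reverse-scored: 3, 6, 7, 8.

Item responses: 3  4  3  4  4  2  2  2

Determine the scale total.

26

Reverse-coded items (reverse-coded value = 5 − response):
  item 3: 5 − 3 = 2
  item 6: 5 − 2 = 3
  item 7: 5 − 2 = 3
  item 8: 5 − 2 = 3
After reverse-coding: 3, 4, 2, 4, 4, 3, 3, 3
Total = 3 + 4 + 2 + 4 + 4 + 3 + 3 + 3 = 26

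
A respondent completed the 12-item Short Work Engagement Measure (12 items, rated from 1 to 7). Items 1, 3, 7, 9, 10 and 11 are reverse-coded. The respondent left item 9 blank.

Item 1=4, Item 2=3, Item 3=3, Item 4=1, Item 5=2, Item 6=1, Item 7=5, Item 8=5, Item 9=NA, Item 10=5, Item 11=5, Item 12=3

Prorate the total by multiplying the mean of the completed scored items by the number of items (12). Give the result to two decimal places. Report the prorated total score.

36.00

Reverse-coded (reverse-coded value = 8 − response):
  item 1: 8 − 4 = 4
  item 3: 8 − 3 = 5
  item 7: 8 − 5 = 3
  item 10: 8 − 5 = 3
  item 11: 8 − 5 = 3
Completed scored items (11 of 12): 4, 3, 5, 1, 2, 1, 3, 5, 3, 3, 3; sum = 33.
Person mean = 33 / 11 ≈ 3.0000
Prorated total = (33 / 11) × 12 = 36.00 (to 2 dp)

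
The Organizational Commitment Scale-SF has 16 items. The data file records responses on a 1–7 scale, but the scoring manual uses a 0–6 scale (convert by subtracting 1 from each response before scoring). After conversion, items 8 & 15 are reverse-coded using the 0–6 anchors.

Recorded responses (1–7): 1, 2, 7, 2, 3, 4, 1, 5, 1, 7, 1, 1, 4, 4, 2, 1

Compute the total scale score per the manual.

Convert to 0–6: 0, 1, 6, 1, 2, 3, 0, 4, 0, 6, 0, 0, 3, 3, 1, 0
Reverse-coded (on a 0–6 scale, reversed = 6 − raw):
  item 8: 6 − 4 = 2
  item 15: 6 − 1 = 5
Scored: 0, 1, 6, 1, 2, 3, 0, 2, 0, 6, 0, 0, 3, 3, 5, 0
Total = 32

32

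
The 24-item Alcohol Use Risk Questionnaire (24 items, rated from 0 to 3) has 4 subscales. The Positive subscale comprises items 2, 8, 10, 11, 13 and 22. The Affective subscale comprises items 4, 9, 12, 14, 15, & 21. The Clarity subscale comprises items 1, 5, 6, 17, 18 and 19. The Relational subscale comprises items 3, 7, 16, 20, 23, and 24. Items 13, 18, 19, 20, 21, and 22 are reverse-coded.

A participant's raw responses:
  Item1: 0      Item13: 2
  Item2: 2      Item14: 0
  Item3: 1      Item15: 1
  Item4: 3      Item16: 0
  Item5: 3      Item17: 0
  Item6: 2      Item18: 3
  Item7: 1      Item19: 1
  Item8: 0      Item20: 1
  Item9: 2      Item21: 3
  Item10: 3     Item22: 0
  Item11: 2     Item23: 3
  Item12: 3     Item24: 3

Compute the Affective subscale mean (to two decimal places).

1.50

Affective items: 4, 9, 12, 14, 15, 21.
Of these, item 21 is reverse-coded; on a 0–3 scale, reversed = 3 − raw.
  item 4: 3
  item 9: 2
  item 12: 3
  item 14: 0
  item 15: 1
  item 21: 3 − 3 = 0
Sum = 3 + 2 + 3 + 0 + 1 + 0 = 9
Mean = 9 / 6 = 1.50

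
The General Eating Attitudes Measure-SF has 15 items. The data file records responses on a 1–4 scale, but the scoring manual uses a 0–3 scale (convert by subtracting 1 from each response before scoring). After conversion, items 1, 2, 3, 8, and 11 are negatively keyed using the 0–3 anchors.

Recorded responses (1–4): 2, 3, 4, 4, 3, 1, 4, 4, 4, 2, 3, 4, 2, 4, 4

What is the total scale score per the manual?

26

Convert to 0–3: 1, 2, 3, 3, 2, 0, 3, 3, 3, 1, 2, 3, 1, 3, 3
Reverse-coded (reversed = (0+3) − raw = 3 − raw):
  item 1: 3 − 1 = 2
  item 2: 3 − 2 = 1
  item 3: 3 − 3 = 0
  item 8: 3 − 3 = 0
  item 11: 3 − 2 = 1
Scored: 2, 1, 0, 3, 2, 0, 3, 0, 3, 1, 1, 3, 1, 3, 3
Total = 26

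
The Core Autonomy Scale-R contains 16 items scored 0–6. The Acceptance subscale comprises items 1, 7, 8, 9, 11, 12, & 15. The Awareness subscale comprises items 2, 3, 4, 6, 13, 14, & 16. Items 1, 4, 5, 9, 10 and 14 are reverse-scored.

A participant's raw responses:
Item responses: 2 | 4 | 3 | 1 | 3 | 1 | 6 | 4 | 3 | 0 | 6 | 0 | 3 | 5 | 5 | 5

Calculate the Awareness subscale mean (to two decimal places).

Awareness items: 2, 3, 4, 6, 13, 14, 16.
Of these, items 4 & 14 are reverse-scored; reverse-coded value = 6 − response.
  item 2: 4
  item 3: 3
  item 4: 6 − 1 = 5
  item 6: 1
  item 13: 3
  item 14: 6 − 5 = 1
  item 16: 5
Sum = 4 + 3 + 5 + 1 + 3 + 1 + 5 = 22
Mean = 22 / 7 = 3.14

3.14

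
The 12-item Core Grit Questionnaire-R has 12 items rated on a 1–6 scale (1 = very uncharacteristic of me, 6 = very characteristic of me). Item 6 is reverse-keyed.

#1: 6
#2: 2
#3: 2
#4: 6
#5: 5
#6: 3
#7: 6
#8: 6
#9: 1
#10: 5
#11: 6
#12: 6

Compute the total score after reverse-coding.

55

Reversing item 6 with 7 − raw:
Total = 6 + 2 + 2 + 6 + 5 + (7−3) + 6 + 6 + 1 + 5 + 6 + 6
      = 6 + 2 + 2 + 6 + 5 + 4 + 6 + 6 + 1 + 5 + 6 + 6 = 55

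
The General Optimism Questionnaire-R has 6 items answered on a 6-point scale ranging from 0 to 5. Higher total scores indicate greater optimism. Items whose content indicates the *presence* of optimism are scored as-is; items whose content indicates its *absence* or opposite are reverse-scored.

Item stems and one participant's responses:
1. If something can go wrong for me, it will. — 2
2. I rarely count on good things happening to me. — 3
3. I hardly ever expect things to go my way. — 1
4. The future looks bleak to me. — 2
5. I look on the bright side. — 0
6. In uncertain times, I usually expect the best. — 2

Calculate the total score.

14

Items 1, 2, 3, 4 describe the absence/opposite of optimism → reverse-score.
reverse-coded value = 5 − response.
  item 1: 5 − 2 = 3
  item 2: 5 − 3 = 2
  item 3: 5 − 1 = 4
  item 4: 5 − 2 = 3
  item 5: 0
  item 6: 2
Total = 3 + 2 + 4 + 3 + 0 + 2 = 14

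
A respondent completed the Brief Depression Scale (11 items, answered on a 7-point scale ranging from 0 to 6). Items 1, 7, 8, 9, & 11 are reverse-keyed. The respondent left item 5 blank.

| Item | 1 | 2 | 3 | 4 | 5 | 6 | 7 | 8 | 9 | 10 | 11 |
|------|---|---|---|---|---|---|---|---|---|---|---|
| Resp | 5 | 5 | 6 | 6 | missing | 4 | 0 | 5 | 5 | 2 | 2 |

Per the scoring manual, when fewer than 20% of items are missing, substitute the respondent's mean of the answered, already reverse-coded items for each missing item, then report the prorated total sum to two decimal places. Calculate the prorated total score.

39.60

Reverse-coded (reversed = (0+6) − raw = 6 − raw):
  item 1: 6 − 5 = 1
  item 7: 6 − 0 = 6
  item 8: 6 − 5 = 1
  item 9: 6 − 5 = 1
  item 11: 6 − 2 = 4
Completed scored items (10 of 11): 1, 5, 6, 6, 4, 6, 1, 1, 2, 4; sum = 36.
Person mean = 36 / 10 ≈ 3.6000
Prorated total = (36 / 10) × 11 = 39.60 (to 2 dp)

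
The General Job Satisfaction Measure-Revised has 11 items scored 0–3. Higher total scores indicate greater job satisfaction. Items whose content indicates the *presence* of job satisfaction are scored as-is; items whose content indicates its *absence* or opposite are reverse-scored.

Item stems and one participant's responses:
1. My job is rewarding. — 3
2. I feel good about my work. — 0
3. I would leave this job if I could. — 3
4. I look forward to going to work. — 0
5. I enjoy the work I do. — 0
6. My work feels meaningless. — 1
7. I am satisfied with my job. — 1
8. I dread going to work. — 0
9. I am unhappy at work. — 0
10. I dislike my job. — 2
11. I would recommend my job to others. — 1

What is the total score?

Items 3, 6, 8, 9, 10 describe the absence/opposite of job satisfaction → reverse-score.
on a 0–3 scale, reversed = 3 − raw.
  item 1: 3
  item 2: 0
  item 3: 3 − 3 = 0
  item 4: 0
  item 5: 0
  item 6: 3 − 1 = 2
  item 7: 1
  item 8: 3 − 0 = 3
  item 9: 3 − 0 = 3
  item 10: 3 − 2 = 1
  item 11: 1
Total = 3 + 0 + 0 + 0 + 0 + 2 + 1 + 3 + 3 + 1 + 1 = 14

14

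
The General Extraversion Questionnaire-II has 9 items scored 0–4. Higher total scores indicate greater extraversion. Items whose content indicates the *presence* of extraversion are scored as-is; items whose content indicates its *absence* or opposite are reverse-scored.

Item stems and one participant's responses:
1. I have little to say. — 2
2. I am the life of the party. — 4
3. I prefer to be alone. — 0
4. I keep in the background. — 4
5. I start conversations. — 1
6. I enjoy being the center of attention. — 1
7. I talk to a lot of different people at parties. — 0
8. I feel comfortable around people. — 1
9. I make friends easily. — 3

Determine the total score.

16

Items 1, 3, 4 describe the absence/opposite of extraversion → reverse-score.
reversed = (0+4) − raw = 4 − raw.
  item 1: 4 − 2 = 2
  item 2: 4
  item 3: 4 − 0 = 4
  item 4: 4 − 4 = 0
  item 5: 1
  item 6: 1
  item 7: 0
  item 8: 1
  item 9: 3
Total = 2 + 4 + 4 + 0 + 1 + 1 + 0 + 1 + 3 = 16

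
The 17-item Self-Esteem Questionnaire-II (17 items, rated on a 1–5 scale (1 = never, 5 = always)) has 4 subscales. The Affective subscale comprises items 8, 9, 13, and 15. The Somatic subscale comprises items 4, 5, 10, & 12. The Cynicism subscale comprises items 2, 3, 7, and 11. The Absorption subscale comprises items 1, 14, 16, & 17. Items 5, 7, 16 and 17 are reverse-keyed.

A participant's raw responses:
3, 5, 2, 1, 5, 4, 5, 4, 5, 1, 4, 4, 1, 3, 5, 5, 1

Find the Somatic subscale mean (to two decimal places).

1.75

Somatic items: 4, 5, 10, 12.
Of these, item 5 is reverse-keyed; on a 1–5 scale, reversed = 6 − raw.
  item 4: 1
  item 5: 6 − 5 = 1
  item 10: 1
  item 12: 4
Sum = 1 + 1 + 1 + 4 = 7
Mean = 7 / 4 = 1.75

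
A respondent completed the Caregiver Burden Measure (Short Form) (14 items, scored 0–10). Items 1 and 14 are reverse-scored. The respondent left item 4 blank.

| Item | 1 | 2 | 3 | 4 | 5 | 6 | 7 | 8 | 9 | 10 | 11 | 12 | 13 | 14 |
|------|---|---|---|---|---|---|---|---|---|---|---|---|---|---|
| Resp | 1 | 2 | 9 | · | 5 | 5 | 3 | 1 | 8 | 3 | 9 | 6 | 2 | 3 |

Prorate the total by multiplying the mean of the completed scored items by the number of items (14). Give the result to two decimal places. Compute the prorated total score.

74.31

Reverse-coded (reverse-coded value = 10 − response):
  item 1: 10 − 1 = 9
  item 14: 10 − 3 = 7
Completed scored items (13 of 14): 9, 2, 9, 5, 5, 3, 1, 8, 3, 9, 6, 2, 7; sum = 69.
Person mean = 69 / 13 ≈ 5.3077
Prorated total = (69 / 13) × 14 = 74.31 (to 2 dp)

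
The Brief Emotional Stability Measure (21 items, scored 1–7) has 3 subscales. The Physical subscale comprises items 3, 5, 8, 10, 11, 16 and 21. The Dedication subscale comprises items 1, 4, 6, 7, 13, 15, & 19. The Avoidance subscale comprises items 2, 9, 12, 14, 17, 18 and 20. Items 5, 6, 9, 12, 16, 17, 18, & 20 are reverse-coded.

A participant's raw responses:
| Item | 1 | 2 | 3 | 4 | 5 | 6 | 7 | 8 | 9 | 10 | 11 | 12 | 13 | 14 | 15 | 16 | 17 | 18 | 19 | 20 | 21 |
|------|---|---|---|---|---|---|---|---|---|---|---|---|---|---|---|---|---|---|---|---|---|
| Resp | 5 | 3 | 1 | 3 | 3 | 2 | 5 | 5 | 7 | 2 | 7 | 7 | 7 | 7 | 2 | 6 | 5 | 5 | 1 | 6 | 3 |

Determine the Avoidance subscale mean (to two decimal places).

Avoidance items: 2, 9, 12, 14, 17, 18, 20.
Of these, items 9, 12, 17, 18 and 20 are reverse-coded; reverse-coded value = 8 − response.
  item 2: 3
  item 9: 8 − 7 = 1
  item 12: 8 − 7 = 1
  item 14: 7
  item 17: 8 − 5 = 3
  item 18: 8 − 5 = 3
  item 20: 8 − 6 = 2
Sum = 3 + 1 + 1 + 7 + 3 + 3 + 2 = 20
Mean = 20 / 7 = 2.86

2.86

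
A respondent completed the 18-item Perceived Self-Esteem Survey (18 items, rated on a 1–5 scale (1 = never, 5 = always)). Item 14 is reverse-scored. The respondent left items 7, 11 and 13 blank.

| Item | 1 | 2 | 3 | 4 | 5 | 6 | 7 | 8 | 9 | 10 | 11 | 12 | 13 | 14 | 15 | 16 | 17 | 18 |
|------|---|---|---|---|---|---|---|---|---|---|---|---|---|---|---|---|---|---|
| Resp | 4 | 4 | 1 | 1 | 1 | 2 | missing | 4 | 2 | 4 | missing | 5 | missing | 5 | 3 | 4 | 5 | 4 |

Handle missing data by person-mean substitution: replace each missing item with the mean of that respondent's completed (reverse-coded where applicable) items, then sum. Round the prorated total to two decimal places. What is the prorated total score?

Reverse-coded (reverse-coded value = 6 − response):
  item 14: 6 − 5 = 1
Completed scored items (15 of 18): 4, 4, 1, 1, 1, 2, 4, 2, 4, 5, 1, 3, 4, 5, 4; sum = 45.
Person mean = 45 / 15 ≈ 3.0000
Prorated total = (45 / 15) × 18 = 54.00 (to 2 dp)

54.00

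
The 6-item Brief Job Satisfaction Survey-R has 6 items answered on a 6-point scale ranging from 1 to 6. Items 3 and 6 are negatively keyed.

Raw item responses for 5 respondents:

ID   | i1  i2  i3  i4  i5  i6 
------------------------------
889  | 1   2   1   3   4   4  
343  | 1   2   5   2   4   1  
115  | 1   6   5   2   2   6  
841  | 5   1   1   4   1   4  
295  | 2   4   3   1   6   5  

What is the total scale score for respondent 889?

Respondent 889 raw: 1, 2, 1, 3, 4, 4.
Reverse-coded (reversed = (1+6) − raw = 7 − raw):
  item 1: 1
  item 2: 2
  item 3: 7 − 1 = 6
  item 4: 3
  item 5: 4
  item 6: 7 − 4 = 3
Sum = 1 + 2 + 6 + 3 + 4 + 3 = 19

19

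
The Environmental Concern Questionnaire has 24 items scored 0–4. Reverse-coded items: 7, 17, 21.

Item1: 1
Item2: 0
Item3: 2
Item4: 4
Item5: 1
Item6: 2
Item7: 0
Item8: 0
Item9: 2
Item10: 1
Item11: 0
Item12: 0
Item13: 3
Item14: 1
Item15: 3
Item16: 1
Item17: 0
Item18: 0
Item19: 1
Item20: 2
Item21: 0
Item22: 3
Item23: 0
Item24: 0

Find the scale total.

39

Raw sum = 27. Reverse-coded items: 7, 17, 21; their raw sum = 0.
Each reversal replaces raw with 4 − raw, changing the total by 4 − 2·raw per item.
Total = 27 + 3·4 − 2·0 = 27 + 12 − 0 = 39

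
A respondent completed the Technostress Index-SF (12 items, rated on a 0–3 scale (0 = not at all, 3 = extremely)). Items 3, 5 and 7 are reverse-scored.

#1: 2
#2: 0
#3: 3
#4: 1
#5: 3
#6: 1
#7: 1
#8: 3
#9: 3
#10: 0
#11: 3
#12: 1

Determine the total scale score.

Apply reverse scoring (reversed = (0+3) − raw = 3 − raw):
  item 3: 3 − 3 = 0
  item 5: 3 − 3 = 0
  item 7: 3 − 1 = 2
After reverse-coding: 2, 0, 0, 1, 0, 1, 2, 3, 3, 0, 3, 1
Total = 2 + 0 + 0 + 1 + 0 + 1 + 2 + 3 + 3 + 0 + 3 + 1 = 16

16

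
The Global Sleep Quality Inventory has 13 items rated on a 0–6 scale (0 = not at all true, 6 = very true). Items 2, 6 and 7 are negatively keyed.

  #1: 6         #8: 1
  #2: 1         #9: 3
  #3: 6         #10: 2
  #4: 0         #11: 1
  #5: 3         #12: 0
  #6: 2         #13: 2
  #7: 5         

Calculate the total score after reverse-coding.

34

Reverse-coded items (on a 0–6 scale, reversed = 6 − raw):
  item 2: 6 − 1 = 5
  item 6: 6 − 2 = 4
  item 7: 6 − 5 = 1
Scored responses: 6, 5, 6, 0, 3, 4, 1, 1, 3, 2, 1, 0, 2
Total = 6 + 5 + 6 + 0 + 3 + 4 + 1 + 1 + 3 + 2 + 1 + 0 + 2 = 34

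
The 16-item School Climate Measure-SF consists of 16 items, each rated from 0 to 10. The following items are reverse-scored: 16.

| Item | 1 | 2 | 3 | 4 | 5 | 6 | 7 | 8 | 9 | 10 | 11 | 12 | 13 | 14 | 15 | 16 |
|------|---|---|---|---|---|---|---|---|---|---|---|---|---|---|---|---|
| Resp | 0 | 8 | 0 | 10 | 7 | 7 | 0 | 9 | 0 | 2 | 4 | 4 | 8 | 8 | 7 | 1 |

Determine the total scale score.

Reversing item 16 with 10 − raw:
Total = 0 + 8 + 0 + 10 + 7 + 7 + 0 + 9 + 0 + 2 + 4 + 4 + 8 + 8 + 7 + (10−1)
      = 0 + 8 + 0 + 10 + 7 + 7 + 0 + 9 + 0 + 2 + 4 + 4 + 8 + 8 + 7 + 9 = 83

83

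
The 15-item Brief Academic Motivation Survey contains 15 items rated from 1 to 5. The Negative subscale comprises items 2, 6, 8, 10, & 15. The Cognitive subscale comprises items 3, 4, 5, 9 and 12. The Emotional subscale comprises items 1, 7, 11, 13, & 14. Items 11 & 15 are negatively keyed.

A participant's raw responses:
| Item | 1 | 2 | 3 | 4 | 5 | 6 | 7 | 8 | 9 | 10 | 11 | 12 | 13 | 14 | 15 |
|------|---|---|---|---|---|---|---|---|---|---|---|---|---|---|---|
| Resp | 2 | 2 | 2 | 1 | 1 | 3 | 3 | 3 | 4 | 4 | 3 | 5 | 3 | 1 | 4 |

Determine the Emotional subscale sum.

Emotional items: 1, 7, 11, 13, 14.
Of these, item 11 is negatively keyed; reversed = (1+5) − raw = 6 − raw.
  item 1: 2
  item 7: 3
  item 11: 6 − 3 = 3
  item 13: 3
  item 14: 1
Sum = 2 + 3 + 3 + 3 + 1 = 12

12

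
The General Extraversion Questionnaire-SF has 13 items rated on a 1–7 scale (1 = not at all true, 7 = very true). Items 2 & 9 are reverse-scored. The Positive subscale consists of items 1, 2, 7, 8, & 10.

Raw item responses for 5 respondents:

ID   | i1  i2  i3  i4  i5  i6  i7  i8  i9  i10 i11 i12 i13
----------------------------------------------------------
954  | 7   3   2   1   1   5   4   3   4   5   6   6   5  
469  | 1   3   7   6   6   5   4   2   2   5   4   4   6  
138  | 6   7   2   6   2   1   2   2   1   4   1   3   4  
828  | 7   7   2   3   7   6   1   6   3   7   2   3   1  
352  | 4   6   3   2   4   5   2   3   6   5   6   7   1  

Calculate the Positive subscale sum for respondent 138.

15

Respondent 138 raw: 6, 7, 2, 6, 2, 1, 2, 2, 1, 4, 1, 3, 4.
Positive items: 1, 2, 7, 8, 10.
Reverse-coded (reverse-coded value = 8 − response):
  item 1: 6
  item 2: 8 − 7 = 1
  item 7: 2
  item 8: 2
  item 10: 4
Sum = 6 + 1 + 2 + 2 + 4 = 15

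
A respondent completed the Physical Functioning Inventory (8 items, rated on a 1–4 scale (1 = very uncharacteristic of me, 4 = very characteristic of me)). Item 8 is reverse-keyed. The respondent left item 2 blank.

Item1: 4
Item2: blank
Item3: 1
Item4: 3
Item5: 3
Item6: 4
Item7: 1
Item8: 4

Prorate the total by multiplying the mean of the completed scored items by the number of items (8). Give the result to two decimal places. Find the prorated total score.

Reverse-coded (reverse-coded value = 5 − response):
  item 8: 5 − 4 = 1
Completed scored items (7 of 8): 4, 1, 3, 3, 4, 1, 1; sum = 17.
Person mean = 17 / 7 ≈ 2.4286
Prorated total = (17 / 7) × 8 = 19.43 (to 2 dp)

19.43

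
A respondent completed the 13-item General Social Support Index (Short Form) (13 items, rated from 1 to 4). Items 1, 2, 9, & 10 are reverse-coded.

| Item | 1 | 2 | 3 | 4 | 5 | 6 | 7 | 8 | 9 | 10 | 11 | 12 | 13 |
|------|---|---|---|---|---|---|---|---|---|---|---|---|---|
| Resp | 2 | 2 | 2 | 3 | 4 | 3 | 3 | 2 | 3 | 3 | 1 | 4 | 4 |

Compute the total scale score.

36

Reverse-coded items use 5 − raw:
  item 1: 5 − 2 = 3
  item 2: 5 − 2 = 3
  item 9: 5 − 3 = 2
  item 10: 5 − 3 = 2
After reverse-coding: 3, 3, 2, 3, 4, 3, 3, 2, 2, 2, 1, 4, 4
Total = 3 + 3 + 2 + 3 + 4 + 3 + 3 + 2 + 2 + 2 + 1 + 4 + 4 = 36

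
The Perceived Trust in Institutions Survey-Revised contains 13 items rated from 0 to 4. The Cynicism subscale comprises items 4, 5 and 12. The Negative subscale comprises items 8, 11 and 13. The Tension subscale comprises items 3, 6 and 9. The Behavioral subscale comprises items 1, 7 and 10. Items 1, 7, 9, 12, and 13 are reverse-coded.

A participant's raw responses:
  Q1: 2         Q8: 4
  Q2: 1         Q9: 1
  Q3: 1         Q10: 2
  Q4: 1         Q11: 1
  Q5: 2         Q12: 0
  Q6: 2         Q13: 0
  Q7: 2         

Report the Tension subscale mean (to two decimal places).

Tension items: 3, 6, 9.
Of these, item 9 is reverse-coded; reverse-coded value = 4 − response.
  item 3: 1
  item 6: 2
  item 9: 4 − 1 = 3
Sum = 1 + 2 + 3 = 6
Mean = 6 / 3 = 2.00

2.00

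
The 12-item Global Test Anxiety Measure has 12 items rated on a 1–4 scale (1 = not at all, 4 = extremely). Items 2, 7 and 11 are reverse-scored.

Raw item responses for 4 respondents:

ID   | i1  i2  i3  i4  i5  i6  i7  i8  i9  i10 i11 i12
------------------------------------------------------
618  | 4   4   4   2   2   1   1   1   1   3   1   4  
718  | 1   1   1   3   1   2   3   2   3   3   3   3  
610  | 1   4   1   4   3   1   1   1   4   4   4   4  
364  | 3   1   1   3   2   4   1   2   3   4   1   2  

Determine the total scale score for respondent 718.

Respondent 718 raw: 1, 1, 1, 3, 1, 2, 3, 2, 3, 3, 3, 3.
Reverse-coded (reversed = (1+4) − raw = 5 − raw):
  item 1: 1
  item 2: 5 − 1 = 4
  item 3: 1
  item 4: 3
  item 5: 1
  item 6: 2
  item 7: 5 − 3 = 2
  item 8: 2
  item 9: 3
  item 10: 3
  item 11: 5 − 3 = 2
  item 12: 3
Sum = 1 + 4 + 1 + 3 + 1 + 2 + 2 + 2 + 3 + 3 + 2 + 3 = 27

27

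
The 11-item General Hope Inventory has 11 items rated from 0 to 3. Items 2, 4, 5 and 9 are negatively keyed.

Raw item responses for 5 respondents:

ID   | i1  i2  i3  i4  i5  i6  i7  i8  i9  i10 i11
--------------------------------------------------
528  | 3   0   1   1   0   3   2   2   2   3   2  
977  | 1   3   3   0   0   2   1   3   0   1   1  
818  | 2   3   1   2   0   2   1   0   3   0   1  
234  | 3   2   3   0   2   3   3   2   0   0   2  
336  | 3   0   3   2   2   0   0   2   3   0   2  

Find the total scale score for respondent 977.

21

Respondent 977 raw: 1, 3, 3, 0, 0, 2, 1, 3, 0, 1, 1.
Reverse-coded (reverse-coded value = 3 − response):
  item 1: 1
  item 2: 3 − 3 = 0
  item 3: 3
  item 4: 3 − 0 = 3
  item 5: 3 − 0 = 3
  item 6: 2
  item 7: 1
  item 8: 3
  item 9: 3 − 0 = 3
  item 10: 1
  item 11: 1
Sum = 1 + 0 + 3 + 3 + 3 + 2 + 1 + 3 + 3 + 1 + 1 = 21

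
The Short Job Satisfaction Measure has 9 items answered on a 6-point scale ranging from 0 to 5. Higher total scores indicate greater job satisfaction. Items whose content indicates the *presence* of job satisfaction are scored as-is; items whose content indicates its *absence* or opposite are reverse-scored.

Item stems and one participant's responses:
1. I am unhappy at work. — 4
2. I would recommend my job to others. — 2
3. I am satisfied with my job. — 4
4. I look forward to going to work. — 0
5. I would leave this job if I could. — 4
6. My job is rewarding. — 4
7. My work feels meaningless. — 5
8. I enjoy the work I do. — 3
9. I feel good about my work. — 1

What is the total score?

Items 1, 5, 7 describe the absence/opposite of job satisfaction → reverse-score.
reverse-coded value = 5 − response.
  item 1: 5 − 4 = 1
  item 2: 2
  item 3: 4
  item 4: 0
  item 5: 5 − 4 = 1
  item 6: 4
  item 7: 5 − 5 = 0
  item 8: 3
  item 9: 1
Total = 1 + 2 + 4 + 0 + 1 + 4 + 0 + 3 + 1 = 16

16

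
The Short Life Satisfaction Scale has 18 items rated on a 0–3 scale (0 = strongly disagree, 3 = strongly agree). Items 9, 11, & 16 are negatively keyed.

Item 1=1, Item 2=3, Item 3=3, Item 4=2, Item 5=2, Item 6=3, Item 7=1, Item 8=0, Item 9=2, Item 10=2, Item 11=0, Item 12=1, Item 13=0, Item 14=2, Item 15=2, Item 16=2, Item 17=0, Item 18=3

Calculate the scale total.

Reverse-coded items (reverse-coded value = 3 − response):
  item 9: 3 − 2 = 1
  item 11: 3 − 0 = 3
  item 16: 3 − 2 = 1
Scored items: 1, 3, 3, 2, 2, 3, 1, 0, 1, 2, 3, 1, 0, 2, 2, 1, 0, 3
Total = 1 + 3 + 3 + 2 + 2 + 3 + 1 + 0 + 1 + 2 + 3 + 1 + 0 + 2 + 2 + 1 + 0 + 3 = 30

30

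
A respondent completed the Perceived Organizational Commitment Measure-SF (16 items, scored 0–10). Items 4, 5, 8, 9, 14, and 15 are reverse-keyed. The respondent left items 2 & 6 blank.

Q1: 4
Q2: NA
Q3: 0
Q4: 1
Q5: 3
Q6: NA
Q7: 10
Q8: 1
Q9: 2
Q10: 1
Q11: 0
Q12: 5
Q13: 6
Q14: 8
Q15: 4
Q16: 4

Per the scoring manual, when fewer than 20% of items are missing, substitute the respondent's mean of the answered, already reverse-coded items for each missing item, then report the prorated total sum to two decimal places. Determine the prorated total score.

81.14

Reverse-coded (on a 0–10 scale, reversed = 10 − raw):
  item 4: 10 − 1 = 9
  item 5: 10 − 3 = 7
  item 8: 10 − 1 = 9
  item 9: 10 − 2 = 8
  item 14: 10 − 8 = 2
  item 15: 10 − 4 = 6
Completed scored items (14 of 16): 4, 0, 9, 7, 10, 9, 8, 1, 0, 5, 6, 2, 6, 4; sum = 71.
Person mean = 71 / 14 ≈ 5.0714
Prorated total = (71 / 14) × 16 = 81.14 (to 2 dp)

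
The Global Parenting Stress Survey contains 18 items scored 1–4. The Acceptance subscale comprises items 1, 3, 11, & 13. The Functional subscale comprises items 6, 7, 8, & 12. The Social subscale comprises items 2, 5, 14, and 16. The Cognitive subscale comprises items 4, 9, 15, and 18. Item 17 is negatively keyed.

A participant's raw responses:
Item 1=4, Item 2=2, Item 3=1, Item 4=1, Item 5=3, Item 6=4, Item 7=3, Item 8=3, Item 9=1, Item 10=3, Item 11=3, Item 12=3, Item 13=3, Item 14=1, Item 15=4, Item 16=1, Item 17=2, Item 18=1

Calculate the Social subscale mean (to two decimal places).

1.75

Social items: 2, 5, 14, 16.
  item 2: 2
  item 5: 3
  item 14: 1
  item 16: 1
Sum = 2 + 3 + 1 + 1 = 7
Mean = 7 / 4 = 1.75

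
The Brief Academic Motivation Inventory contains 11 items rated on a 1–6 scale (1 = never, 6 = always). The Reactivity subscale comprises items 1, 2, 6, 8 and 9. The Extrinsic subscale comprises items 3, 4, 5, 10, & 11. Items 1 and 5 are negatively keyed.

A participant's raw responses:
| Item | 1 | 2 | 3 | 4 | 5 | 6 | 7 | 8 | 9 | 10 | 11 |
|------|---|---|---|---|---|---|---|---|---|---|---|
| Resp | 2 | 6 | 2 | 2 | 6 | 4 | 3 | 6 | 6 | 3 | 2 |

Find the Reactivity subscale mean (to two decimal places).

5.40

Reactivity items: 1, 2, 6, 8, 9.
Of these, item 1 is negatively keyed; reversed = (1+6) − raw = 7 − raw.
  item 1: 7 − 2 = 5
  item 2: 6
  item 6: 4
  item 8: 6
  item 9: 6
Sum = 5 + 6 + 4 + 6 + 6 = 27
Mean = 27 / 5 = 5.40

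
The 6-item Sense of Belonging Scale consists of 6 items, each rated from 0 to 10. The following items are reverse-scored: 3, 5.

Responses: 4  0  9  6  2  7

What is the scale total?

26

Apply reverse scoring (on a 0–10 scale, reversed = 10 − raw):
  item 3: 10 − 9 = 1
  item 5: 10 − 2 = 8
Scored responses: 4, 0, 1, 6, 8, 7
Total = 4 + 0 + 1 + 6 + 8 + 7 = 26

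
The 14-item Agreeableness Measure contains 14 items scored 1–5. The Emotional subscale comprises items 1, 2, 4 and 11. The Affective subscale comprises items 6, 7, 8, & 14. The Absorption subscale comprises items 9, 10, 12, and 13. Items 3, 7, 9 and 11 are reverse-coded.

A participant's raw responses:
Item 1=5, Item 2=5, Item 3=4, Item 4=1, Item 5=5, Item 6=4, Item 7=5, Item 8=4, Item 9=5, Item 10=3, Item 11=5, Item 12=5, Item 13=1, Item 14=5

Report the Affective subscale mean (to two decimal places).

3.50

Affective items: 6, 7, 8, 14.
Of these, item 7 is reverse-coded; on a 1–5 scale, reversed = 6 − raw.
  item 6: 4
  item 7: 6 − 5 = 1
  item 8: 4
  item 14: 5
Sum = 4 + 1 + 4 + 5 = 14
Mean = 14 / 4 = 3.50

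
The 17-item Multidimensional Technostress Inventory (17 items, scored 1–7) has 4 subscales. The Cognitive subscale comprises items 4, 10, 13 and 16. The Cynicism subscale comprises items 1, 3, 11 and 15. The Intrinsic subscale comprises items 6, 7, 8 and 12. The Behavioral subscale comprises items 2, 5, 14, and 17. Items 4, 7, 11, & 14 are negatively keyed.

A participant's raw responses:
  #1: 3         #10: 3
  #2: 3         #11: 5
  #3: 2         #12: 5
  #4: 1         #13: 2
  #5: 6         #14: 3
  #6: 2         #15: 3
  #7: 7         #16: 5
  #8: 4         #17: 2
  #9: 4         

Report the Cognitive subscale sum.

Cognitive items: 4, 10, 13, 16.
Of these, item 4 is negatively keyed; on a 1–7 scale, reversed = 8 − raw.
  item 4: 8 − 1 = 7
  item 10: 3
  item 13: 2
  item 16: 5
Sum = 7 + 3 + 2 + 5 = 17

17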